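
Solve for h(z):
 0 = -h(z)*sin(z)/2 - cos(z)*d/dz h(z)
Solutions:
 h(z) = C1*sqrt(cos(z))


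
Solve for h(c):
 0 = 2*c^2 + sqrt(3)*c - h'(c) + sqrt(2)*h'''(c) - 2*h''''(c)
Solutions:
 h(c) = C1 + C2*exp(c*(2^(2/3)/(-sqrt(2) + sqrt(-2 + (27 - sqrt(2))^2) + 27)^(1/3) + 2*sqrt(2) + 2^(1/3)*(-sqrt(2) + sqrt(-2 + (27 - sqrt(2))^2) + 27)^(1/3))/12)*sin(2^(1/3)*sqrt(3)*c*(-(-sqrt(2) + sqrt(-2 + (27 - sqrt(2))^2) + 27)^(1/3) + 2^(1/3)/(-sqrt(2) + sqrt(-2 + (27 - sqrt(2))^2) + 27)^(1/3))/12) + C3*exp(c*(2^(2/3)/(-sqrt(2) + sqrt(-2 + (27 - sqrt(2))^2) + 27)^(1/3) + 2*sqrt(2) + 2^(1/3)*(-sqrt(2) + sqrt(-2 + (27 - sqrt(2))^2) + 27)^(1/3))/12)*cos(2^(1/3)*sqrt(3)*c*(-(-sqrt(2) + sqrt(-2 + (27 - sqrt(2))^2) + 27)^(1/3) + 2^(1/3)/(-sqrt(2) + sqrt(-2 + (27 - sqrt(2))^2) + 27)^(1/3))/12) + C4*exp(c*(-2^(1/3)*(-sqrt(2) + sqrt(-2 + (27 - sqrt(2))^2) + 27)^(1/3) - 2^(2/3)/(-sqrt(2) + sqrt(-2 + (27 - sqrt(2))^2) + 27)^(1/3) + sqrt(2))/6) + 2*c^3/3 + sqrt(3)*c^2/2 + 4*sqrt(2)*c


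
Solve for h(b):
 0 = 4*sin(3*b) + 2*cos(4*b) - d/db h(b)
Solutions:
 h(b) = C1 + sin(4*b)/2 - 4*cos(3*b)/3


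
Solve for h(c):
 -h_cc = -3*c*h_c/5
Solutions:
 h(c) = C1 + C2*erfi(sqrt(30)*c/10)


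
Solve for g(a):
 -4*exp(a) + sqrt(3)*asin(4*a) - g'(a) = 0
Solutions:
 g(a) = C1 + sqrt(3)*(a*asin(4*a) + sqrt(1 - 16*a^2)/4) - 4*exp(a)


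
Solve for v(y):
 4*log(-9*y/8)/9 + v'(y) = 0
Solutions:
 v(y) = C1 - 4*y*log(-y)/9 + 4*y*(-2*log(3) + 1 + 3*log(2))/9


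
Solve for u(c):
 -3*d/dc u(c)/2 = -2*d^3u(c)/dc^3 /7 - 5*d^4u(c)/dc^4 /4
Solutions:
 u(c) = C1 + C2*exp(-c*(64/(315*sqrt(4854857) + 694063)^(1/3) + 16 + (315*sqrt(4854857) + 694063)^(1/3))/210)*sin(sqrt(3)*c*(-(315*sqrt(4854857) + 694063)^(1/3) + 64/(315*sqrt(4854857) + 694063)^(1/3))/210) + C3*exp(-c*(64/(315*sqrt(4854857) + 694063)^(1/3) + 16 + (315*sqrt(4854857) + 694063)^(1/3))/210)*cos(sqrt(3)*c*(-(315*sqrt(4854857) + 694063)^(1/3) + 64/(315*sqrt(4854857) + 694063)^(1/3))/210) + C4*exp(c*(-8 + 64/(315*sqrt(4854857) + 694063)^(1/3) + (315*sqrt(4854857) + 694063)^(1/3))/105)


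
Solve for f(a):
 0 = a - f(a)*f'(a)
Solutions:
 f(a) = -sqrt(C1 + a^2)
 f(a) = sqrt(C1 + a^2)


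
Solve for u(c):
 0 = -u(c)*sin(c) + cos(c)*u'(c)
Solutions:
 u(c) = C1/cos(c)


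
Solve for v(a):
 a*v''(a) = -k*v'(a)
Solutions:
 v(a) = C1 + a^(1 - re(k))*(C2*sin(log(a)*Abs(im(k))) + C3*cos(log(a)*im(k)))


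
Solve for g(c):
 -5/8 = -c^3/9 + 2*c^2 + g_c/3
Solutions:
 g(c) = C1 + c^4/12 - 2*c^3 - 15*c/8


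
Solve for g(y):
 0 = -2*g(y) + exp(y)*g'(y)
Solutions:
 g(y) = C1*exp(-2*exp(-y))


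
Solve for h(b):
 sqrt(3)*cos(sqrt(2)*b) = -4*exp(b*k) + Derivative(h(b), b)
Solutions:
 h(b) = C1 + sqrt(6)*sin(sqrt(2)*b)/2 + 4*exp(b*k)/k


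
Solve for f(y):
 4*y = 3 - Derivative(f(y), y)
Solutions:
 f(y) = C1 - 2*y^2 + 3*y


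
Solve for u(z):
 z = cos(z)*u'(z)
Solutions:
 u(z) = C1 + Integral(z/cos(z), z)


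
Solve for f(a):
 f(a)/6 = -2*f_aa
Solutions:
 f(a) = C1*sin(sqrt(3)*a/6) + C2*cos(sqrt(3)*a/6)


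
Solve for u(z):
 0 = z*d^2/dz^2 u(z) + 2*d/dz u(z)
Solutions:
 u(z) = C1 + C2/z


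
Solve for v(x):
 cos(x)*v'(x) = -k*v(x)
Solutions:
 v(x) = C1*exp(k*(log(sin(x) - 1) - log(sin(x) + 1))/2)


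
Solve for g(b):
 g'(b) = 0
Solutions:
 g(b) = C1


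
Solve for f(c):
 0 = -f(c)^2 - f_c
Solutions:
 f(c) = 1/(C1 + c)


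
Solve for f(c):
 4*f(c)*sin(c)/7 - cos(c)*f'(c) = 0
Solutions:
 f(c) = C1/cos(c)^(4/7)


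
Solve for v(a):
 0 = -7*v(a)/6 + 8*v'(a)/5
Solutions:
 v(a) = C1*exp(35*a/48)


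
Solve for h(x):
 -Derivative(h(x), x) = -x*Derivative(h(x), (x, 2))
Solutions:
 h(x) = C1 + C2*x^2


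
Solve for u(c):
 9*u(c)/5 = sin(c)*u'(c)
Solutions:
 u(c) = C1*(cos(c) - 1)^(9/10)/(cos(c) + 1)^(9/10)


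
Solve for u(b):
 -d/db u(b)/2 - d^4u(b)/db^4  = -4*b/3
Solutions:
 u(b) = C1 + C4*exp(-2^(2/3)*b/2) + 4*b^2/3 + (C2*sin(2^(2/3)*sqrt(3)*b/4) + C3*cos(2^(2/3)*sqrt(3)*b/4))*exp(2^(2/3)*b/4)


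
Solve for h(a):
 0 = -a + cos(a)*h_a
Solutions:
 h(a) = C1 + Integral(a/cos(a), a)


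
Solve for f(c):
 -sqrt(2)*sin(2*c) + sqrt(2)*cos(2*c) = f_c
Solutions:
 f(c) = C1 + sin(2*c + pi/4)


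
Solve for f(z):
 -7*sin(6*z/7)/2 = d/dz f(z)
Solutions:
 f(z) = C1 + 49*cos(6*z/7)/12


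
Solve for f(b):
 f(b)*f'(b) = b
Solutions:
 f(b) = -sqrt(C1 + b^2)
 f(b) = sqrt(C1 + b^2)


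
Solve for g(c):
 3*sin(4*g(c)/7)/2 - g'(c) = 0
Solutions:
 -3*c/2 + 7*log(cos(4*g(c)/7) - 1)/8 - 7*log(cos(4*g(c)/7) + 1)/8 = C1


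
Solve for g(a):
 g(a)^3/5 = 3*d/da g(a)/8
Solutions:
 g(a) = -sqrt(30)*sqrt(-1/(C1 + 8*a))/2
 g(a) = sqrt(30)*sqrt(-1/(C1 + 8*a))/2


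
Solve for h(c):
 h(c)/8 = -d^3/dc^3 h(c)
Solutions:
 h(c) = C3*exp(-c/2) + (C1*sin(sqrt(3)*c/4) + C2*cos(sqrt(3)*c/4))*exp(c/4)


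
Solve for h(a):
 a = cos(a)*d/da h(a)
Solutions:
 h(a) = C1 + Integral(a/cos(a), a)


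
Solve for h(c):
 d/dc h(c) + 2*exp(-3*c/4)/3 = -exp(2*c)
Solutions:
 h(c) = C1 - exp(2*c)/2 + 8*exp(-3*c/4)/9


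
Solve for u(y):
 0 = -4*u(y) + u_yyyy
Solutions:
 u(y) = C1*exp(-sqrt(2)*y) + C2*exp(sqrt(2)*y) + C3*sin(sqrt(2)*y) + C4*cos(sqrt(2)*y)


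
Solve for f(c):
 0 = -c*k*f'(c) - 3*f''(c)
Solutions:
 f(c) = Piecewise((-sqrt(6)*sqrt(pi)*C1*erf(sqrt(6)*c*sqrt(k)/6)/(2*sqrt(k)) - C2, (k > 0) | (k < 0)), (-C1*c - C2, True))


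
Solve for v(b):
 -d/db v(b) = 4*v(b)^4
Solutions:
 v(b) = (-3^(2/3) - 3*3^(1/6)*I)*(1/(C1 + 4*b))^(1/3)/6
 v(b) = (-3^(2/3) + 3*3^(1/6)*I)*(1/(C1 + 4*b))^(1/3)/6
 v(b) = (1/(C1 + 12*b))^(1/3)


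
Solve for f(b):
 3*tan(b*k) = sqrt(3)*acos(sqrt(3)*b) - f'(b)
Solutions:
 f(b) = C1 + sqrt(3)*(b*acos(sqrt(3)*b) - sqrt(3)*sqrt(1 - 3*b^2)/3) - 3*Piecewise((-log(cos(b*k))/k, Ne(k, 0)), (0, True))


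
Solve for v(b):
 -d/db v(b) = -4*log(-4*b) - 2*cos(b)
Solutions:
 v(b) = C1 + 4*b*log(-b) - 4*b + 8*b*log(2) + 2*sin(b)


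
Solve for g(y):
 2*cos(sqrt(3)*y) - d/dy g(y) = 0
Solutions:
 g(y) = C1 + 2*sqrt(3)*sin(sqrt(3)*y)/3


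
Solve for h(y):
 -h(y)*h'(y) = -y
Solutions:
 h(y) = -sqrt(C1 + y^2)
 h(y) = sqrt(C1 + y^2)


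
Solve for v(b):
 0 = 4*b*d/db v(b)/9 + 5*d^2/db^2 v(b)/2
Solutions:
 v(b) = C1 + C2*erf(2*sqrt(5)*b/15)


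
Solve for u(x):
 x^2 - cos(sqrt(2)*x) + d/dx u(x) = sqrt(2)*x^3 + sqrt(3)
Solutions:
 u(x) = C1 + sqrt(2)*x^4/4 - x^3/3 + sqrt(3)*x + sqrt(2)*sin(sqrt(2)*x)/2


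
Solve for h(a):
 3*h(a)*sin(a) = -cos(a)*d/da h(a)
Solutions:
 h(a) = C1*cos(a)^3


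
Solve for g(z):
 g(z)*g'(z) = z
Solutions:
 g(z) = -sqrt(C1 + z^2)
 g(z) = sqrt(C1 + z^2)


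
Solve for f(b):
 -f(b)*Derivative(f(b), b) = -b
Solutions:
 f(b) = -sqrt(C1 + b^2)
 f(b) = sqrt(C1 + b^2)


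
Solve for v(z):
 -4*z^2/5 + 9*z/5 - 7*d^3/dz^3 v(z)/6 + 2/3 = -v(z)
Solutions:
 v(z) = C3*exp(6^(1/3)*7^(2/3)*z/7) + 4*z^2/5 - 9*z/5 + (C1*sin(2^(1/3)*3^(5/6)*7^(2/3)*z/14) + C2*cos(2^(1/3)*3^(5/6)*7^(2/3)*z/14))*exp(-6^(1/3)*7^(2/3)*z/14) - 2/3


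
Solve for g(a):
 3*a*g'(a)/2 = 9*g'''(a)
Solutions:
 g(a) = C1 + Integral(C2*airyai(6^(2/3)*a/6) + C3*airybi(6^(2/3)*a/6), a)


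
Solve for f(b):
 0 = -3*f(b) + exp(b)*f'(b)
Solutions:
 f(b) = C1*exp(-3*exp(-b))


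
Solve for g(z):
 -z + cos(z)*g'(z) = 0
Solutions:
 g(z) = C1 + Integral(z/cos(z), z)


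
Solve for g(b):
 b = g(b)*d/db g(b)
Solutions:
 g(b) = -sqrt(C1 + b^2)
 g(b) = sqrt(C1 + b^2)


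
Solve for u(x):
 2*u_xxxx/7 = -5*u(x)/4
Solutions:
 u(x) = (C1*sin(2^(3/4)*35^(1/4)*x/4) + C2*cos(2^(3/4)*35^(1/4)*x/4))*exp(-2^(3/4)*35^(1/4)*x/4) + (C3*sin(2^(3/4)*35^(1/4)*x/4) + C4*cos(2^(3/4)*35^(1/4)*x/4))*exp(2^(3/4)*35^(1/4)*x/4)


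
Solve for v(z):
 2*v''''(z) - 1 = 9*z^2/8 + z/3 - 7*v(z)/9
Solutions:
 v(z) = 81*z^2/56 + 3*z/7 + (C1*sin(14^(1/4)*sqrt(3)*z/6) + C2*cos(14^(1/4)*sqrt(3)*z/6))*exp(-14^(1/4)*sqrt(3)*z/6) + (C3*sin(14^(1/4)*sqrt(3)*z/6) + C4*cos(14^(1/4)*sqrt(3)*z/6))*exp(14^(1/4)*sqrt(3)*z/6) + 9/7


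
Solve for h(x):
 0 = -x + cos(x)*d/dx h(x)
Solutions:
 h(x) = C1 + Integral(x/cos(x), x)


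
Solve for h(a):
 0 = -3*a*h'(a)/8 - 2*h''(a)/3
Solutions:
 h(a) = C1 + C2*erf(3*sqrt(2)*a/8)


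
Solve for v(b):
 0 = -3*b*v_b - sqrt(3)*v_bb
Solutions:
 v(b) = C1 + C2*erf(sqrt(2)*3^(1/4)*b/2)


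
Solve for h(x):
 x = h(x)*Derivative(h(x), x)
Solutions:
 h(x) = -sqrt(C1 + x^2)
 h(x) = sqrt(C1 + x^2)


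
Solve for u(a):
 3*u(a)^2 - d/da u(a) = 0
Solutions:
 u(a) = -1/(C1 + 3*a)


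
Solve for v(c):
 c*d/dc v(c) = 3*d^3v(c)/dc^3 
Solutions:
 v(c) = C1 + Integral(C2*airyai(3^(2/3)*c/3) + C3*airybi(3^(2/3)*c/3), c)


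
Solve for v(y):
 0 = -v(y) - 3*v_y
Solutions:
 v(y) = C1*exp(-y/3)


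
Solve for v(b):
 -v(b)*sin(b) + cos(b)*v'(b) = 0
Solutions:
 v(b) = C1/cos(b)


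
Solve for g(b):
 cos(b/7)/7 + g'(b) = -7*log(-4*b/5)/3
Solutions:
 g(b) = C1 - 7*b*log(-b)/3 - 5*b*log(2) + b*log(10)/3 + 7*b/3 + 2*b*log(5) - sin(b/7)


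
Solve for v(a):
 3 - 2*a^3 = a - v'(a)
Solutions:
 v(a) = C1 + a^4/2 + a^2/2 - 3*a


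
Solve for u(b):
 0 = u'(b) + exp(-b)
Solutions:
 u(b) = C1 + exp(-b)


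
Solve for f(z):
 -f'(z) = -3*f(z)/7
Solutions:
 f(z) = C1*exp(3*z/7)


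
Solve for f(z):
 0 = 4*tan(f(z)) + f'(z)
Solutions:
 f(z) = pi - asin(C1*exp(-4*z))
 f(z) = asin(C1*exp(-4*z))


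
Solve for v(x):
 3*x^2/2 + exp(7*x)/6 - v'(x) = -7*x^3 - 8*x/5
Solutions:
 v(x) = C1 + 7*x^4/4 + x^3/2 + 4*x^2/5 + exp(7*x)/42


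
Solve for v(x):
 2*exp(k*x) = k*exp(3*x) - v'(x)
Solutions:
 v(x) = C1 + k*exp(3*x)/3 - 2*exp(k*x)/k


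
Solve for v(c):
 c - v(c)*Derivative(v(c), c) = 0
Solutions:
 v(c) = -sqrt(C1 + c^2)
 v(c) = sqrt(C1 + c^2)


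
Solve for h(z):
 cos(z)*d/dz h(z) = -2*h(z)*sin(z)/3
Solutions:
 h(z) = C1*cos(z)^(2/3)


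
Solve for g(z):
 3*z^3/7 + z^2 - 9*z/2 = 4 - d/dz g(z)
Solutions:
 g(z) = C1 - 3*z^4/28 - z^3/3 + 9*z^2/4 + 4*z


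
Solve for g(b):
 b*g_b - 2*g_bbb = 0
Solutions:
 g(b) = C1 + Integral(C2*airyai(2^(2/3)*b/2) + C3*airybi(2^(2/3)*b/2), b)


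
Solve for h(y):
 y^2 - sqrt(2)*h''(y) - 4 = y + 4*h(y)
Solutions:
 h(y) = C1*sin(2^(3/4)*y) + C2*cos(2^(3/4)*y) + y^2/4 - y/4 - 1 - sqrt(2)/8


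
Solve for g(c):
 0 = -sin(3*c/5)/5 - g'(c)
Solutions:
 g(c) = C1 + cos(3*c/5)/3


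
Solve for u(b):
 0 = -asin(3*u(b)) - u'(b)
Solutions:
 Integral(1/asin(3*_y), (_y, u(b))) = C1 - b


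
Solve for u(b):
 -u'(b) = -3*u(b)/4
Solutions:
 u(b) = C1*exp(3*b/4)


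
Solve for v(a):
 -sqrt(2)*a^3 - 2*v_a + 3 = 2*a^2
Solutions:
 v(a) = C1 - sqrt(2)*a^4/8 - a^3/3 + 3*a/2


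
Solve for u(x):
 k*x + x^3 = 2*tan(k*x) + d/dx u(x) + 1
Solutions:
 u(x) = C1 + k*x^2/2 + x^4/4 - x - 2*Piecewise((-log(cos(k*x))/k, Ne(k, 0)), (0, True))


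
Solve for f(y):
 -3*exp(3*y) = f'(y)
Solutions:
 f(y) = C1 - exp(3*y)


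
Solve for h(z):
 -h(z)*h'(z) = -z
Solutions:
 h(z) = -sqrt(C1 + z^2)
 h(z) = sqrt(C1 + z^2)


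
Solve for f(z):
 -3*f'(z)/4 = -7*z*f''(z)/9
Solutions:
 f(z) = C1 + C2*z^(55/28)


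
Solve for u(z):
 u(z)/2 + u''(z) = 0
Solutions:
 u(z) = C1*sin(sqrt(2)*z/2) + C2*cos(sqrt(2)*z/2)


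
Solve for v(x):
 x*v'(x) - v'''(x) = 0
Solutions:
 v(x) = C1 + Integral(C2*airyai(x) + C3*airybi(x), x)


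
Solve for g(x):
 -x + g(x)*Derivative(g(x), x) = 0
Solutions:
 g(x) = -sqrt(C1 + x^2)
 g(x) = sqrt(C1 + x^2)


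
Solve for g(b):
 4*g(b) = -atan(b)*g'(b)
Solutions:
 g(b) = C1*exp(-4*Integral(1/atan(b), b))


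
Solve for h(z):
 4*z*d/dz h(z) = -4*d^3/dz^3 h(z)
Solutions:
 h(z) = C1 + Integral(C2*airyai(-z) + C3*airybi(-z), z)


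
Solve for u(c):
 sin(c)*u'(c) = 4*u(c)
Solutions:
 u(c) = C1*(cos(c)^2 - 2*cos(c) + 1)/(cos(c)^2 + 2*cos(c) + 1)


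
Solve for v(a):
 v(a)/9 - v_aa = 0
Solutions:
 v(a) = C1*exp(-a/3) + C2*exp(a/3)


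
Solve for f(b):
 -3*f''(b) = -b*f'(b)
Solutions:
 f(b) = C1 + C2*erfi(sqrt(6)*b/6)


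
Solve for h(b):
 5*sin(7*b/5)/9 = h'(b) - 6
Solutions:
 h(b) = C1 + 6*b - 25*cos(7*b/5)/63


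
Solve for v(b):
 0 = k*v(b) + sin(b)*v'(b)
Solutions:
 v(b) = C1*exp(k*(-log(cos(b) - 1) + log(cos(b) + 1))/2)


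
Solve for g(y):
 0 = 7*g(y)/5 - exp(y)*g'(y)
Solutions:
 g(y) = C1*exp(-7*exp(-y)/5)


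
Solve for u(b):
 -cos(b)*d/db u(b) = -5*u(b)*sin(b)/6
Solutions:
 u(b) = C1/cos(b)^(5/6)


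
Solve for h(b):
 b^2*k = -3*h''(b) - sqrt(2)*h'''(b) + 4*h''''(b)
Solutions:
 h(b) = C1 + C2*b + C3*exp(-sqrt(2)*b/2) + C4*exp(3*sqrt(2)*b/4) - b^4*k/36 + sqrt(2)*b^3*k/27 - 14*b^2*k/27


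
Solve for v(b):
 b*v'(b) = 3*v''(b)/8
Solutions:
 v(b) = C1 + C2*erfi(2*sqrt(3)*b/3)


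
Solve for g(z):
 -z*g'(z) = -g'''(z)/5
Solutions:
 g(z) = C1 + Integral(C2*airyai(5^(1/3)*z) + C3*airybi(5^(1/3)*z), z)


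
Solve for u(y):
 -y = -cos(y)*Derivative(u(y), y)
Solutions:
 u(y) = C1 + Integral(y/cos(y), y)


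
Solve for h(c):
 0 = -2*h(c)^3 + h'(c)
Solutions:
 h(c) = -sqrt(2)*sqrt(-1/(C1 + 2*c))/2
 h(c) = sqrt(2)*sqrt(-1/(C1 + 2*c))/2


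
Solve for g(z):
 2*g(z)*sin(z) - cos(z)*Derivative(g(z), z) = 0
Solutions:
 g(z) = C1/cos(z)^2


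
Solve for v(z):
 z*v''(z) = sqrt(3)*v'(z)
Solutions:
 v(z) = C1 + C2*z^(1 + sqrt(3))


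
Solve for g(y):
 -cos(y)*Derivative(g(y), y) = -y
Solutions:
 g(y) = C1 + Integral(y/cos(y), y)


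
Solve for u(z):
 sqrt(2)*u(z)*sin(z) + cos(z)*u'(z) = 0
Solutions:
 u(z) = C1*cos(z)^(sqrt(2))


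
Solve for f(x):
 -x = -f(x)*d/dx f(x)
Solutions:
 f(x) = -sqrt(C1 + x^2)
 f(x) = sqrt(C1 + x^2)


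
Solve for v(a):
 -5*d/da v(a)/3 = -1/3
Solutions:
 v(a) = C1 + a/5


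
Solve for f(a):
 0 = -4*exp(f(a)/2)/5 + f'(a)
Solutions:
 f(a) = 2*log(-1/(C1 + 4*a)) + 2*log(10)


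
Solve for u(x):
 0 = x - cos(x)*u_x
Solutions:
 u(x) = C1 + Integral(x/cos(x), x)


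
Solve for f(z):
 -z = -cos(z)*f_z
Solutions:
 f(z) = C1 + Integral(z/cos(z), z)


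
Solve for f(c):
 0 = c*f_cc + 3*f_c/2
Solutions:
 f(c) = C1 + C2/sqrt(c)


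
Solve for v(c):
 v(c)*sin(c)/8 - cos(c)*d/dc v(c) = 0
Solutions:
 v(c) = C1/cos(c)^(1/8)


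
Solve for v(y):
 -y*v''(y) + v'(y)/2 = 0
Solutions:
 v(y) = C1 + C2*y^(3/2)


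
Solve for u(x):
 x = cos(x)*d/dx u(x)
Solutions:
 u(x) = C1 + Integral(x/cos(x), x)


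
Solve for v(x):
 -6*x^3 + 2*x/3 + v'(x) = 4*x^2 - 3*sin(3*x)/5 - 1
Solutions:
 v(x) = C1 + 3*x^4/2 + 4*x^3/3 - x^2/3 - x + cos(3*x)/5


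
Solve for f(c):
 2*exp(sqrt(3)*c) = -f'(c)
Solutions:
 f(c) = C1 - 2*sqrt(3)*exp(sqrt(3)*c)/3


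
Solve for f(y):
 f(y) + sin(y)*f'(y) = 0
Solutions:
 f(y) = C1*sqrt(cos(y) + 1)/sqrt(cos(y) - 1)


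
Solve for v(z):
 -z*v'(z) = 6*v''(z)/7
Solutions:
 v(z) = C1 + C2*erf(sqrt(21)*z/6)


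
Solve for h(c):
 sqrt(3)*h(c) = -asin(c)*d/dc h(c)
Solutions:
 h(c) = C1*exp(-sqrt(3)*Integral(1/asin(c), c))


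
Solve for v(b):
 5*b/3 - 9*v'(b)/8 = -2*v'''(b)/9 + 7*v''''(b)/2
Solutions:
 v(b) = C1 + C2*exp(b*(64/(1701*sqrt(26037537) + 8679691)^(1/3) + 16 + (1701*sqrt(26037537) + 8679691)^(1/3))/756)*sin(sqrt(3)*b*(-(1701*sqrt(26037537) + 8679691)^(1/3) + 64/(1701*sqrt(26037537) + 8679691)^(1/3))/756) + C3*exp(b*(64/(1701*sqrt(26037537) + 8679691)^(1/3) + 16 + (1701*sqrt(26037537) + 8679691)^(1/3))/756)*cos(sqrt(3)*b*(-(1701*sqrt(26037537) + 8679691)^(1/3) + 64/(1701*sqrt(26037537) + 8679691)^(1/3))/756) + C4*exp(b*(-(1701*sqrt(26037537) + 8679691)^(1/3) - 64/(1701*sqrt(26037537) + 8679691)^(1/3) + 8)/378) + 20*b^2/27


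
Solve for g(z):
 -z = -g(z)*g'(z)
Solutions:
 g(z) = -sqrt(C1 + z^2)
 g(z) = sqrt(C1 + z^2)


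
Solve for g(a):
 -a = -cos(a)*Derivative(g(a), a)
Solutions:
 g(a) = C1 + Integral(a/cos(a), a)


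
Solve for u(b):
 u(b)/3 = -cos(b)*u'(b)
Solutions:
 u(b) = C1*(sin(b) - 1)^(1/6)/(sin(b) + 1)^(1/6)


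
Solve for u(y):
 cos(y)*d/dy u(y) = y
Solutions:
 u(y) = C1 + Integral(y/cos(y), y)


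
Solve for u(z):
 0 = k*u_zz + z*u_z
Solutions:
 u(z) = C1 + C2*sqrt(k)*erf(sqrt(2)*z*sqrt(1/k)/2)


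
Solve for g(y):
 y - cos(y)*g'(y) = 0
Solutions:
 g(y) = C1 + Integral(y/cos(y), y)


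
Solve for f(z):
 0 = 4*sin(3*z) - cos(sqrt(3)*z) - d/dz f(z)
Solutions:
 f(z) = C1 - sqrt(3)*sin(sqrt(3)*z)/3 - 4*cos(3*z)/3


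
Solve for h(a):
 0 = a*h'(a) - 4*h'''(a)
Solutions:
 h(a) = C1 + Integral(C2*airyai(2^(1/3)*a/2) + C3*airybi(2^(1/3)*a/2), a)


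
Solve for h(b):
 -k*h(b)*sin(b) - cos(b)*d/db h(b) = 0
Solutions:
 h(b) = C1*exp(k*log(cos(b)))


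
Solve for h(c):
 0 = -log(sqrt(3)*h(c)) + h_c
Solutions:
 -2*Integral(1/(2*log(_y) + log(3)), (_y, h(c))) = C1 - c


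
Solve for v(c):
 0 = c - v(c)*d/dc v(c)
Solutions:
 v(c) = -sqrt(C1 + c^2)
 v(c) = sqrt(C1 + c^2)


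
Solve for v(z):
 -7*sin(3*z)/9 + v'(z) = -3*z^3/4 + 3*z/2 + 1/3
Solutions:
 v(z) = C1 - 3*z^4/16 + 3*z^2/4 + z/3 - 7*cos(3*z)/27


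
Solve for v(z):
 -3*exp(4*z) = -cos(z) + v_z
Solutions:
 v(z) = C1 - 3*exp(4*z)/4 + sin(z)


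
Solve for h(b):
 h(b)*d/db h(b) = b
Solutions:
 h(b) = -sqrt(C1 + b^2)
 h(b) = sqrt(C1 + b^2)


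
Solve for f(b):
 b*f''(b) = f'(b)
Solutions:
 f(b) = C1 + C2*b^2


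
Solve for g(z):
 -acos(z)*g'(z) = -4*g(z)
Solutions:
 g(z) = C1*exp(4*Integral(1/acos(z), z))


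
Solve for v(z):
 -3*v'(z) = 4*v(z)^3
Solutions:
 v(z) = -sqrt(6)*sqrt(-1/(C1 - 4*z))/2
 v(z) = sqrt(6)*sqrt(-1/(C1 - 4*z))/2


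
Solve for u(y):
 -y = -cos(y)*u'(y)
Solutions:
 u(y) = C1 + Integral(y/cos(y), y)


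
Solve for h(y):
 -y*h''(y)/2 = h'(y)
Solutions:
 h(y) = C1 + C2/y


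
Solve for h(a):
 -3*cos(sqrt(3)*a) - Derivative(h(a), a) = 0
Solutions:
 h(a) = C1 - sqrt(3)*sin(sqrt(3)*a)


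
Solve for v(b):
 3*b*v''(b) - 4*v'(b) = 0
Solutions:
 v(b) = C1 + C2*b^(7/3)


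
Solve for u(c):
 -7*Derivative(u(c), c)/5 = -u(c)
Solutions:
 u(c) = C1*exp(5*c/7)


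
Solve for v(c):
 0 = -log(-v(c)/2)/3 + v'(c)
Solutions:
 -3*Integral(1/(log(-_y) - log(2)), (_y, v(c))) = C1 - c


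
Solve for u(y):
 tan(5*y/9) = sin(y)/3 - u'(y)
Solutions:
 u(y) = C1 + 9*log(cos(5*y/9))/5 - cos(y)/3


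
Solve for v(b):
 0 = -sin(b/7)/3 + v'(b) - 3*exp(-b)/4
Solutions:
 v(b) = C1 - 7*cos(b/7)/3 - 3*exp(-b)/4


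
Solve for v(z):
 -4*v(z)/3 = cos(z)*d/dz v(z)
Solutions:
 v(z) = C1*(sin(z) - 1)^(2/3)/(sin(z) + 1)^(2/3)


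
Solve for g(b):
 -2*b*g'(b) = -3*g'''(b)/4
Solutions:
 g(b) = C1 + Integral(C2*airyai(2*3^(2/3)*b/3) + C3*airybi(2*3^(2/3)*b/3), b)


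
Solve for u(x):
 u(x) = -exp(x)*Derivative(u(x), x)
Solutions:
 u(x) = C1*exp(exp(-x))


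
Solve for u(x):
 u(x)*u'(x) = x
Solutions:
 u(x) = -sqrt(C1 + x^2)
 u(x) = sqrt(C1 + x^2)


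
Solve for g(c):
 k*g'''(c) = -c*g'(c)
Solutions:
 g(c) = C1 + Integral(C2*airyai(c*(-1/k)^(1/3)) + C3*airybi(c*(-1/k)^(1/3)), c)


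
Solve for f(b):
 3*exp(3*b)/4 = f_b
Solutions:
 f(b) = C1 + exp(3*b)/4


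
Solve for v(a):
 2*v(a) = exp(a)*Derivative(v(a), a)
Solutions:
 v(a) = C1*exp(-2*exp(-a))


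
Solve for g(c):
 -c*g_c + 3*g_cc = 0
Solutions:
 g(c) = C1 + C2*erfi(sqrt(6)*c/6)


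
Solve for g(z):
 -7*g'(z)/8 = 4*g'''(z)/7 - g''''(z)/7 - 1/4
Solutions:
 g(z) = C1 + C2*exp(z*(-2^(2/3)*(21*sqrt(10113) + 2347)^(1/3) - 128*2^(1/3)/(21*sqrt(10113) + 2347)^(1/3) + 32)/24)*sin(2^(1/3)*sqrt(3)*z*(-2^(1/3)*(21*sqrt(10113) + 2347)^(1/3) + 128/(21*sqrt(10113) + 2347)^(1/3))/24) + C3*exp(z*(-2^(2/3)*(21*sqrt(10113) + 2347)^(1/3) - 128*2^(1/3)/(21*sqrt(10113) + 2347)^(1/3) + 32)/24)*cos(2^(1/3)*sqrt(3)*z*(-2^(1/3)*(21*sqrt(10113) + 2347)^(1/3) + 128/(21*sqrt(10113) + 2347)^(1/3))/24) + C4*exp(z*(128*2^(1/3)/(21*sqrt(10113) + 2347)^(1/3) + 16 + 2^(2/3)*(21*sqrt(10113) + 2347)^(1/3))/12) + 2*z/7


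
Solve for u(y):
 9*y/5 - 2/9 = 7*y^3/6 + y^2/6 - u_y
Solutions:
 u(y) = C1 + 7*y^4/24 + y^3/18 - 9*y^2/10 + 2*y/9


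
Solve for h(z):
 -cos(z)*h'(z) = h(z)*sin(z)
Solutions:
 h(z) = C1*cos(z)


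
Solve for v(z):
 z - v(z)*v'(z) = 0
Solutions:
 v(z) = -sqrt(C1 + z^2)
 v(z) = sqrt(C1 + z^2)


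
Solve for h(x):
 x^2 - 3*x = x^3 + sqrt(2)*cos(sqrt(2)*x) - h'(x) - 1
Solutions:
 h(x) = C1 + x^4/4 - x^3/3 + 3*x^2/2 - x + sin(sqrt(2)*x)


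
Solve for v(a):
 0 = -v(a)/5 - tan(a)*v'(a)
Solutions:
 v(a) = C1/sin(a)^(1/5)


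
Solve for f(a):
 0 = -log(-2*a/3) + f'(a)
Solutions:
 f(a) = C1 + a*log(-a) + a*(-log(3) - 1 + log(2))


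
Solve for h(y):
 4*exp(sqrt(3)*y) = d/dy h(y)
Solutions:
 h(y) = C1 + 4*sqrt(3)*exp(sqrt(3)*y)/3


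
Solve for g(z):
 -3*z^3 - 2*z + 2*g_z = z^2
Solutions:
 g(z) = C1 + 3*z^4/8 + z^3/6 + z^2/2


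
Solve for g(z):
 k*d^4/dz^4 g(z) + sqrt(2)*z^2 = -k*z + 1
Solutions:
 g(z) = C1 + C2*z + C3*z^2 + C4*z^3 - z^5/120 - sqrt(2)*z^6/(360*k) + z^4/(24*k)


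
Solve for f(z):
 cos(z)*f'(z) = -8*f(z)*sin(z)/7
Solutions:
 f(z) = C1*cos(z)^(8/7)


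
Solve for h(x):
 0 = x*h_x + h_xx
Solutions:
 h(x) = C1 + C2*erf(sqrt(2)*x/2)


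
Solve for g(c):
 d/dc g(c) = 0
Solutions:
 g(c) = C1


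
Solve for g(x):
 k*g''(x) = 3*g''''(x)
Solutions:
 g(x) = C1 + C2*x + C3*exp(-sqrt(3)*sqrt(k)*x/3) + C4*exp(sqrt(3)*sqrt(k)*x/3)


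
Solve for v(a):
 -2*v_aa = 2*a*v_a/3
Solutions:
 v(a) = C1 + C2*erf(sqrt(6)*a/6)


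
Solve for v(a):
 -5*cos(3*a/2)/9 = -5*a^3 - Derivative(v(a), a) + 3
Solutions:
 v(a) = C1 - 5*a^4/4 + 3*a + 10*sin(3*a/2)/27


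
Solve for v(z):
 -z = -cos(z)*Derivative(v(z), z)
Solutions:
 v(z) = C1 + Integral(z/cos(z), z)


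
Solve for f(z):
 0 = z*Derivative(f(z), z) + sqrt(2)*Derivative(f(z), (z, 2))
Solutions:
 f(z) = C1 + C2*erf(2^(1/4)*z/2)


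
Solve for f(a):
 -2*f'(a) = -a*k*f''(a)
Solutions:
 f(a) = C1 + a^(((re(k) + 2)*re(k) + im(k)^2)/(re(k)^2 + im(k)^2))*(C2*sin(2*log(a)*Abs(im(k))/(re(k)^2 + im(k)^2)) + C3*cos(2*log(a)*im(k)/(re(k)^2 + im(k)^2)))


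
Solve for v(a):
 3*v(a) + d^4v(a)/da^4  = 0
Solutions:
 v(a) = (C1*sin(sqrt(2)*3^(1/4)*a/2) + C2*cos(sqrt(2)*3^(1/4)*a/2))*exp(-sqrt(2)*3^(1/4)*a/2) + (C3*sin(sqrt(2)*3^(1/4)*a/2) + C4*cos(sqrt(2)*3^(1/4)*a/2))*exp(sqrt(2)*3^(1/4)*a/2)


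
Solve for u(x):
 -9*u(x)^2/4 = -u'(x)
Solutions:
 u(x) = -4/(C1 + 9*x)


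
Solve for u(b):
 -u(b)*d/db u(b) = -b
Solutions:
 u(b) = -sqrt(C1 + b^2)
 u(b) = sqrt(C1 + b^2)


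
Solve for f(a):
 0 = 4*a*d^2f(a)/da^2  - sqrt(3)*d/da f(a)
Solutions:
 f(a) = C1 + C2*a^(sqrt(3)/4 + 1)


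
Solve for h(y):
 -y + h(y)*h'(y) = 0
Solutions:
 h(y) = -sqrt(C1 + y^2)
 h(y) = sqrt(C1 + y^2)


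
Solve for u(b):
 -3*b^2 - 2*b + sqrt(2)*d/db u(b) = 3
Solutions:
 u(b) = C1 + sqrt(2)*b^3/2 + sqrt(2)*b^2/2 + 3*sqrt(2)*b/2


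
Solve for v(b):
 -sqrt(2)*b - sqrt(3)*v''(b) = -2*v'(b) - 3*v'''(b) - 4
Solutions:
 v(b) = C1 + sqrt(2)*b^2/4 - 2*b + sqrt(6)*b/4 + (C2*sin(sqrt(21)*b/6) + C3*cos(sqrt(21)*b/6))*exp(sqrt(3)*b/6)


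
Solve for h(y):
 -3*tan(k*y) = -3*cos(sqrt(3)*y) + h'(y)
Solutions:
 h(y) = C1 - 3*Piecewise((-log(cos(k*y))/k, Ne(k, 0)), (0, True)) + sqrt(3)*sin(sqrt(3)*y)


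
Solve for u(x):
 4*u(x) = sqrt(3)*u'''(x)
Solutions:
 u(x) = C3*exp(2^(2/3)*3^(5/6)*x/3) + (C1*sin(2^(2/3)*3^(1/3)*x/2) + C2*cos(2^(2/3)*3^(1/3)*x/2))*exp(-2^(2/3)*3^(5/6)*x/6)


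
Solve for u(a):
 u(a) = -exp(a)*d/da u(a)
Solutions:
 u(a) = C1*exp(exp(-a))


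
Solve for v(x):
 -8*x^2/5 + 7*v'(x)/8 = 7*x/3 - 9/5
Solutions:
 v(x) = C1 + 64*x^3/105 + 4*x^2/3 - 72*x/35


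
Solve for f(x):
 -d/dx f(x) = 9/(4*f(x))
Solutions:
 f(x) = -sqrt(C1 - 18*x)/2
 f(x) = sqrt(C1 - 18*x)/2


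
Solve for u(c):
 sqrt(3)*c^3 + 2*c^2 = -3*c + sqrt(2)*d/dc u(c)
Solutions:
 u(c) = C1 + sqrt(6)*c^4/8 + sqrt(2)*c^3/3 + 3*sqrt(2)*c^2/4


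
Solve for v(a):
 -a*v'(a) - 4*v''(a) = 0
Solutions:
 v(a) = C1 + C2*erf(sqrt(2)*a/4)


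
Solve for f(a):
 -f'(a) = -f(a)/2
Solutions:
 f(a) = C1*exp(a/2)


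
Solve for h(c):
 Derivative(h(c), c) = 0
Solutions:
 h(c) = C1


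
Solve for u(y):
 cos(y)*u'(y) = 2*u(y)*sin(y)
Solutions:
 u(y) = C1/cos(y)^2


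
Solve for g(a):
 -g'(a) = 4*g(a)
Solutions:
 g(a) = C1*exp(-4*a)


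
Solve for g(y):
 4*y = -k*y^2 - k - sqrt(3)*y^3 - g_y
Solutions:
 g(y) = C1 - k*y^3/3 - k*y - sqrt(3)*y^4/4 - 2*y^2


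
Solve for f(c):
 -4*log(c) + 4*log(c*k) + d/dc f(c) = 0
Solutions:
 f(c) = C1 - 4*c*log(k)


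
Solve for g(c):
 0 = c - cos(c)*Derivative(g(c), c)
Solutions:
 g(c) = C1 + Integral(c/cos(c), c)


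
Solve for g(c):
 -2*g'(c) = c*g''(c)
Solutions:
 g(c) = C1 + C2/c


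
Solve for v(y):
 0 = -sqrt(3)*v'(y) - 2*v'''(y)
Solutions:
 v(y) = C1 + C2*sin(sqrt(2)*3^(1/4)*y/2) + C3*cos(sqrt(2)*3^(1/4)*y/2)


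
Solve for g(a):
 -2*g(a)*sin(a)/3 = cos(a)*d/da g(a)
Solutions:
 g(a) = C1*cos(a)^(2/3)


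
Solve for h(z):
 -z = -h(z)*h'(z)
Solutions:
 h(z) = -sqrt(C1 + z^2)
 h(z) = sqrt(C1 + z^2)


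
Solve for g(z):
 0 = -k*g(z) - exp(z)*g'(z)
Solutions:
 g(z) = C1*exp(k*exp(-z))


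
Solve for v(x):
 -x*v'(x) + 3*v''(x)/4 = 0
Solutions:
 v(x) = C1 + C2*erfi(sqrt(6)*x/3)


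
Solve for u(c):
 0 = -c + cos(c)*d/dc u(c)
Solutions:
 u(c) = C1 + Integral(c/cos(c), c)


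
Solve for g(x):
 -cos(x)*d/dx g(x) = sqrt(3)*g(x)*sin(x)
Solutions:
 g(x) = C1*cos(x)^(sqrt(3))


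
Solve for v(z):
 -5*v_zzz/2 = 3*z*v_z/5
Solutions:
 v(z) = C1 + Integral(C2*airyai(-30^(1/3)*z/5) + C3*airybi(-30^(1/3)*z/5), z)


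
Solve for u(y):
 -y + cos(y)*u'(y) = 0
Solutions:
 u(y) = C1 + Integral(y/cos(y), y)


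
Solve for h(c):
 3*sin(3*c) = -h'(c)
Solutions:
 h(c) = C1 + cos(3*c)


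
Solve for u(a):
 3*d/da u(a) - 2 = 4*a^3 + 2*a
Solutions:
 u(a) = C1 + a^4/3 + a^2/3 + 2*a/3


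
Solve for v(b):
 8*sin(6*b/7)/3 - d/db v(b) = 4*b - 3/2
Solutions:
 v(b) = C1 - 2*b^2 + 3*b/2 - 28*cos(6*b/7)/9


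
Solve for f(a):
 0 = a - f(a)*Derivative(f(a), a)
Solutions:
 f(a) = -sqrt(C1 + a^2)
 f(a) = sqrt(C1 + a^2)


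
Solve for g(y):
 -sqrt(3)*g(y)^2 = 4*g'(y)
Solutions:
 g(y) = 4/(C1 + sqrt(3)*y)


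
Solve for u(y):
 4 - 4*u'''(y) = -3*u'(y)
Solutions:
 u(y) = C1 + C2*exp(-sqrt(3)*y/2) + C3*exp(sqrt(3)*y/2) - 4*y/3


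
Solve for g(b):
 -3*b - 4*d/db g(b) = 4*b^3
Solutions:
 g(b) = C1 - b^4/4 - 3*b^2/8


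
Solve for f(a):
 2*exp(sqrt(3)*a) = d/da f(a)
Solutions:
 f(a) = C1 + 2*sqrt(3)*exp(sqrt(3)*a)/3


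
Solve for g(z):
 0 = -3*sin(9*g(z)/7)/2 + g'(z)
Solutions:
 -3*z/2 + 7*log(cos(9*g(z)/7) - 1)/18 - 7*log(cos(9*g(z)/7) + 1)/18 = C1


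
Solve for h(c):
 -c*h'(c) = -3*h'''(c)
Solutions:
 h(c) = C1 + Integral(C2*airyai(3^(2/3)*c/3) + C3*airybi(3^(2/3)*c/3), c)


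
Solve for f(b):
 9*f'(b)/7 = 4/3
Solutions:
 f(b) = C1 + 28*b/27


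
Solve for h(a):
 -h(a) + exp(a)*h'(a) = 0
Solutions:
 h(a) = C1*exp(-exp(-a))


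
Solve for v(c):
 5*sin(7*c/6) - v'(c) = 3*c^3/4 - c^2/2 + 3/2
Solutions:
 v(c) = C1 - 3*c^4/16 + c^3/6 - 3*c/2 - 30*cos(7*c/6)/7


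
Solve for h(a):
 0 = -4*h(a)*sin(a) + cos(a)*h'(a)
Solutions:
 h(a) = C1/cos(a)^4


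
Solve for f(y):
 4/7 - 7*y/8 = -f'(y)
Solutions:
 f(y) = C1 + 7*y^2/16 - 4*y/7


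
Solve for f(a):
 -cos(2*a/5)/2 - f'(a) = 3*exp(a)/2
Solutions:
 f(a) = C1 - 3*exp(a)/2 - 5*sin(2*a/5)/4


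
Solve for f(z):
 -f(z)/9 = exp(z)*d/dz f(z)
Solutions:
 f(z) = C1*exp(exp(-z)/9)


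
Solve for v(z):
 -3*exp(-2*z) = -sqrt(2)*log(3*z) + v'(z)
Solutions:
 v(z) = C1 + sqrt(2)*z*log(z) + sqrt(2)*z*(-1 + log(3)) + 3*exp(-2*z)/2


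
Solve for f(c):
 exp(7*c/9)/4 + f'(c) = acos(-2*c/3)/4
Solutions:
 f(c) = C1 + c*acos(-2*c/3)/4 + sqrt(9 - 4*c^2)/8 - 9*exp(7*c/9)/28


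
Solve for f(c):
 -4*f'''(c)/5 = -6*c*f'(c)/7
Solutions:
 f(c) = C1 + Integral(C2*airyai(14^(2/3)*15^(1/3)*c/14) + C3*airybi(14^(2/3)*15^(1/3)*c/14), c)


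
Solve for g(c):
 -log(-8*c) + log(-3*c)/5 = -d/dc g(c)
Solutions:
 g(c) = C1 + 4*c*log(-c)/5 + c*(-4/5 - log(3)/5 + 3*log(2))


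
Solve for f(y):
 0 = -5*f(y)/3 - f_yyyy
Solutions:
 f(y) = (C1*sin(sqrt(2)*3^(3/4)*5^(1/4)*y/6) + C2*cos(sqrt(2)*3^(3/4)*5^(1/4)*y/6))*exp(-sqrt(2)*3^(3/4)*5^(1/4)*y/6) + (C3*sin(sqrt(2)*3^(3/4)*5^(1/4)*y/6) + C4*cos(sqrt(2)*3^(3/4)*5^(1/4)*y/6))*exp(sqrt(2)*3^(3/4)*5^(1/4)*y/6)


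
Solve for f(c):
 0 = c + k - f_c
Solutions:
 f(c) = C1 + c^2/2 + c*k


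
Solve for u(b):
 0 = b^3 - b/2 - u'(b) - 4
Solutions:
 u(b) = C1 + b^4/4 - b^2/4 - 4*b


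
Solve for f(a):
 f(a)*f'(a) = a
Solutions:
 f(a) = -sqrt(C1 + a^2)
 f(a) = sqrt(C1 + a^2)


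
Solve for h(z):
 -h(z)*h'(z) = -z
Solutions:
 h(z) = -sqrt(C1 + z^2)
 h(z) = sqrt(C1 + z^2)


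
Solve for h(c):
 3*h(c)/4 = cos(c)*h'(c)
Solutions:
 h(c) = C1*(sin(c) + 1)^(3/8)/(sin(c) - 1)^(3/8)


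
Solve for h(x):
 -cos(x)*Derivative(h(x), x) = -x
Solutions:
 h(x) = C1 + Integral(x/cos(x), x)


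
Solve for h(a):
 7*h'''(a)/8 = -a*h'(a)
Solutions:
 h(a) = C1 + Integral(C2*airyai(-2*7^(2/3)*a/7) + C3*airybi(-2*7^(2/3)*a/7), a)


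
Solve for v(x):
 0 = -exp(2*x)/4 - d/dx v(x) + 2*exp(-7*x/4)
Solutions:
 v(x) = C1 - exp(2*x)/8 - 8*exp(-7*x/4)/7


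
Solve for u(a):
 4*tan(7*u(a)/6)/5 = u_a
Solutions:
 u(a) = -6*asin(C1*exp(14*a/15))/7 + 6*pi/7
 u(a) = 6*asin(C1*exp(14*a/15))/7


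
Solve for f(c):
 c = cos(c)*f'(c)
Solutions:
 f(c) = C1 + Integral(c/cos(c), c)


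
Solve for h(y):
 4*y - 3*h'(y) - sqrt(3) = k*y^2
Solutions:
 h(y) = C1 - k*y^3/9 + 2*y^2/3 - sqrt(3)*y/3


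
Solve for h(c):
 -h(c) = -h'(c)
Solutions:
 h(c) = C1*exp(c)


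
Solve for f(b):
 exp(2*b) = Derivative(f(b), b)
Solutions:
 f(b) = C1 + exp(2*b)/2


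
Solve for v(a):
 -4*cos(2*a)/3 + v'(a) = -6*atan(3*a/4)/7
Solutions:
 v(a) = C1 - 6*a*atan(3*a/4)/7 + 4*log(9*a^2 + 16)/7 + 2*sin(2*a)/3


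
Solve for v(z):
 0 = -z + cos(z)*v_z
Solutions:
 v(z) = C1 + Integral(z/cos(z), z)


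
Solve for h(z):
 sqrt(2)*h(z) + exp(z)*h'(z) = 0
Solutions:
 h(z) = C1*exp(sqrt(2)*exp(-z))


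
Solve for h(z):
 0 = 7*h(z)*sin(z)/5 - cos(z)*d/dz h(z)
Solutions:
 h(z) = C1/cos(z)^(7/5)


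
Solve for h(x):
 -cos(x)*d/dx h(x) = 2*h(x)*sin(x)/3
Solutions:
 h(x) = C1*cos(x)^(2/3)


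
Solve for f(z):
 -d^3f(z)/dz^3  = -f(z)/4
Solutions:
 f(z) = C3*exp(2^(1/3)*z/2) + (C1*sin(2^(1/3)*sqrt(3)*z/4) + C2*cos(2^(1/3)*sqrt(3)*z/4))*exp(-2^(1/3)*z/4)


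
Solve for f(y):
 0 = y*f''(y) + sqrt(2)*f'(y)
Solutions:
 f(y) = C1 + C2*y^(1 - sqrt(2))


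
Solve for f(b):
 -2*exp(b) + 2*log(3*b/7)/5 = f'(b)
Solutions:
 f(b) = C1 + 2*b*log(b)/5 + 2*b*(-log(7) - 1 + log(3))/5 - 2*exp(b)


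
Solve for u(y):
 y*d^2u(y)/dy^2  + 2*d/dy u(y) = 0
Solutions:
 u(y) = C1 + C2/y


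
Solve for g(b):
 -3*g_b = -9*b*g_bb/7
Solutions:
 g(b) = C1 + C2*b^(10/3)


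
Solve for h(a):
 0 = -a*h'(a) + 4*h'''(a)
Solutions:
 h(a) = C1 + Integral(C2*airyai(2^(1/3)*a/2) + C3*airybi(2^(1/3)*a/2), a)


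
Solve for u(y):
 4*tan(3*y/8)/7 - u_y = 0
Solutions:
 u(y) = C1 - 32*log(cos(3*y/8))/21


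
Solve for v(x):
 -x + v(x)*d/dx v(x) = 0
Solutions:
 v(x) = -sqrt(C1 + x^2)
 v(x) = sqrt(C1 + x^2)


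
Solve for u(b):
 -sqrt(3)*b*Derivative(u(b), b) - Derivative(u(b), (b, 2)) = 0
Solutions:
 u(b) = C1 + C2*erf(sqrt(2)*3^(1/4)*b/2)


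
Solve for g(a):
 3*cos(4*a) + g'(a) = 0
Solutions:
 g(a) = C1 - 3*sin(4*a)/4


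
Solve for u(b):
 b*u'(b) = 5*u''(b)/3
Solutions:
 u(b) = C1 + C2*erfi(sqrt(30)*b/10)


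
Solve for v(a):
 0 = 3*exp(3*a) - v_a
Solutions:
 v(a) = C1 + exp(3*a)


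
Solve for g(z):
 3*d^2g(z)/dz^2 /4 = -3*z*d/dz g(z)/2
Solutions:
 g(z) = C1 + C2*erf(z)


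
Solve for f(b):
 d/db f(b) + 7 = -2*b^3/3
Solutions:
 f(b) = C1 - b^4/6 - 7*b


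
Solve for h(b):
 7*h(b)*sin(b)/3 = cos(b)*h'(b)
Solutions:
 h(b) = C1/cos(b)^(7/3)


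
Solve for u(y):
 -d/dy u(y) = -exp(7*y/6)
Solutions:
 u(y) = C1 + 6*exp(7*y/6)/7


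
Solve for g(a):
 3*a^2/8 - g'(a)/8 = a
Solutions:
 g(a) = C1 + a^3 - 4*a^2


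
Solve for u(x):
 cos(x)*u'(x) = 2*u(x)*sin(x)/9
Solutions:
 u(x) = C1/cos(x)^(2/9)


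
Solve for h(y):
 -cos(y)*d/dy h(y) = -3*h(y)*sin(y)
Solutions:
 h(y) = C1/cos(y)^3


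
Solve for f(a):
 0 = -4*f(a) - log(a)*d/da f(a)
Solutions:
 f(a) = C1*exp(-4*li(a))


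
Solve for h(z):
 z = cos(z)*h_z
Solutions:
 h(z) = C1 + Integral(z/cos(z), z)


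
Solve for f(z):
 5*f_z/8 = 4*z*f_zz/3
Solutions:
 f(z) = C1 + C2*z^(47/32)


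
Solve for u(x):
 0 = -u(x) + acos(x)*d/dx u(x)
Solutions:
 u(x) = C1*exp(Integral(1/acos(x), x))


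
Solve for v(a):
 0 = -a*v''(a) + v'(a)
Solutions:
 v(a) = C1 + C2*a^2


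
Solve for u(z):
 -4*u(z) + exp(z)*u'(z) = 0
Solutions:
 u(z) = C1*exp(-4*exp(-z))


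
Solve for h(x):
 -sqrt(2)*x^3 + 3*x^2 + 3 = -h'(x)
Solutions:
 h(x) = C1 + sqrt(2)*x^4/4 - x^3 - 3*x


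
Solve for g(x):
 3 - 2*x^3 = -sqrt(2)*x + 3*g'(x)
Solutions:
 g(x) = C1 - x^4/6 + sqrt(2)*x^2/6 + x


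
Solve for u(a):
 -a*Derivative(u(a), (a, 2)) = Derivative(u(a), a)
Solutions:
 u(a) = C1 + C2*log(a)


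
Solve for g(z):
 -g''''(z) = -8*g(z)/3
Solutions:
 g(z) = C1*exp(-6^(3/4)*z/3) + C2*exp(6^(3/4)*z/3) + C3*sin(6^(3/4)*z/3) + C4*cos(6^(3/4)*z/3)


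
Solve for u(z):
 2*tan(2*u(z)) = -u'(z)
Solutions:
 u(z) = -asin(C1*exp(-4*z))/2 + pi/2
 u(z) = asin(C1*exp(-4*z))/2


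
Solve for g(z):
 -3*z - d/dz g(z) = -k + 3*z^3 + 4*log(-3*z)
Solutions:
 g(z) = C1 - 3*z^4/4 - 3*z^2/2 + z*(k - 4*log(3) + 4) - 4*z*log(-z)


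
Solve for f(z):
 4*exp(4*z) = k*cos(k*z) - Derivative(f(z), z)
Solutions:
 f(z) = C1 - exp(4*z) + sin(k*z)


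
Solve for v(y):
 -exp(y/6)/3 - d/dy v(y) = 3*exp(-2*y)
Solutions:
 v(y) = C1 - 2*exp(y/6) + 3*exp(-2*y)/2


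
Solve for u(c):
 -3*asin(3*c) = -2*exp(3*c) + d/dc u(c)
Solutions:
 u(c) = C1 - 3*c*asin(3*c) - sqrt(1 - 9*c^2) + 2*exp(3*c)/3


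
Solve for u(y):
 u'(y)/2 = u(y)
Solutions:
 u(y) = C1*exp(2*y)


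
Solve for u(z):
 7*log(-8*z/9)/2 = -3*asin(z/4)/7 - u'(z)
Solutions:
 u(z) = C1 - 7*z*log(-z)/2 - 3*z*asin(z/4)/7 - 21*z*log(2)/2 + 7*z/2 + 7*z*log(3) - 3*sqrt(16 - z^2)/7


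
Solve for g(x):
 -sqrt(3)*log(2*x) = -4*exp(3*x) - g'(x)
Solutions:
 g(x) = C1 + sqrt(3)*x*log(x) + sqrt(3)*x*(-1 + log(2)) - 4*exp(3*x)/3


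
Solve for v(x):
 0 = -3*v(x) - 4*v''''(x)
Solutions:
 v(x) = (C1*sin(3^(1/4)*x/2) + C2*cos(3^(1/4)*x/2))*exp(-3^(1/4)*x/2) + (C3*sin(3^(1/4)*x/2) + C4*cos(3^(1/4)*x/2))*exp(3^(1/4)*x/2)


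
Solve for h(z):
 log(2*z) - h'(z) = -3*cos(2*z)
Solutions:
 h(z) = C1 + z*log(z) - z + z*log(2) + 3*sin(2*z)/2


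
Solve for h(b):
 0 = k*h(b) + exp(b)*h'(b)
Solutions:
 h(b) = C1*exp(k*exp(-b))


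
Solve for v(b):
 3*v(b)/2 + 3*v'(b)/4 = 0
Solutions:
 v(b) = C1*exp(-2*b)


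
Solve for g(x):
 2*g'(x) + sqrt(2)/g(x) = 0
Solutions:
 g(x) = -sqrt(C1 - sqrt(2)*x)
 g(x) = sqrt(C1 - sqrt(2)*x)


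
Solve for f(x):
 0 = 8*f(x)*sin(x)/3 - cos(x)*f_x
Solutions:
 f(x) = C1/cos(x)^(8/3)


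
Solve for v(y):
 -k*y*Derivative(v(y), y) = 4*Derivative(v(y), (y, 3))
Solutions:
 v(y) = C1 + Integral(C2*airyai(2^(1/3)*y*(-k)^(1/3)/2) + C3*airybi(2^(1/3)*y*(-k)^(1/3)/2), y)


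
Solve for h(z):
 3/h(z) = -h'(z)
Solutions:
 h(z) = -sqrt(C1 - 6*z)
 h(z) = sqrt(C1 - 6*z)


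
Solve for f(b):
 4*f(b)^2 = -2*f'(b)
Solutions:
 f(b) = 1/(C1 + 2*b)


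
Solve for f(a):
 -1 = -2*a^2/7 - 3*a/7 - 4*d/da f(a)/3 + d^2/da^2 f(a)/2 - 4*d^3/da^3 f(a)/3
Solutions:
 f(a) = C1 - a^3/14 - 27*a^2/112 + 447*a/448 + (C2*sin(sqrt(247)*a/16) + C3*cos(sqrt(247)*a/16))*exp(3*a/16)


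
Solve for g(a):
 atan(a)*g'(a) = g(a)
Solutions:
 g(a) = C1*exp(Integral(1/atan(a), a))


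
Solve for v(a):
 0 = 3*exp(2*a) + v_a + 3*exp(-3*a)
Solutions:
 v(a) = C1 - 3*exp(2*a)/2 + exp(-3*a)


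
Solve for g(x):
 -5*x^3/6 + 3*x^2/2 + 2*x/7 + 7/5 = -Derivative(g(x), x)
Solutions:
 g(x) = C1 + 5*x^4/24 - x^3/2 - x^2/7 - 7*x/5


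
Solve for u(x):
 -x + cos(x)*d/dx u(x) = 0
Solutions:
 u(x) = C1 + Integral(x/cos(x), x)


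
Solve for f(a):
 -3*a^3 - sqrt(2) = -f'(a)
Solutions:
 f(a) = C1 + 3*a^4/4 + sqrt(2)*a


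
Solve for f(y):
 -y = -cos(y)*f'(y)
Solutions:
 f(y) = C1 + Integral(y/cos(y), y)


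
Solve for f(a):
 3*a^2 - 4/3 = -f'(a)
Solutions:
 f(a) = C1 - a^3 + 4*a/3


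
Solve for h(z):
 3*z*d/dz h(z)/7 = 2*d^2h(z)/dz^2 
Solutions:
 h(z) = C1 + C2*erfi(sqrt(21)*z/14)


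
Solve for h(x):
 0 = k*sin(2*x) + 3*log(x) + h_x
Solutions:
 h(x) = C1 + k*cos(2*x)/2 - 3*x*log(x) + 3*x


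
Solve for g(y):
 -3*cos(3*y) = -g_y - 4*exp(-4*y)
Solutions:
 g(y) = C1 + sin(3*y) + exp(-4*y)


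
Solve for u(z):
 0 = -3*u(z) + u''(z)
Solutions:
 u(z) = C1*exp(-sqrt(3)*z) + C2*exp(sqrt(3)*z)


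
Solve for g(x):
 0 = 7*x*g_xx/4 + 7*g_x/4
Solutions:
 g(x) = C1 + C2*log(x)


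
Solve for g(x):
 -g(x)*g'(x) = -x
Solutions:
 g(x) = -sqrt(C1 + x^2)
 g(x) = sqrt(C1 + x^2)


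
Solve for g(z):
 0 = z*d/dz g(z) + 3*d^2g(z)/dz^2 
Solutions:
 g(z) = C1 + C2*erf(sqrt(6)*z/6)


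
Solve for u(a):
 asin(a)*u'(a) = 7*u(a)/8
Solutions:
 u(a) = C1*exp(7*Integral(1/asin(a), a)/8)


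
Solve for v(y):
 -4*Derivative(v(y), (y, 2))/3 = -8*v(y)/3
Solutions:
 v(y) = C1*exp(-sqrt(2)*y) + C2*exp(sqrt(2)*y)


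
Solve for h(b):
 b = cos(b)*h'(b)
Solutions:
 h(b) = C1 + Integral(b/cos(b), b)


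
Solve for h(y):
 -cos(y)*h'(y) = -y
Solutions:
 h(y) = C1 + Integral(y/cos(y), y)


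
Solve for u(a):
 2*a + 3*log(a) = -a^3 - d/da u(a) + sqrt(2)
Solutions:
 u(a) = C1 - a^4/4 - a^2 - 3*a*log(a) + sqrt(2)*a + 3*a


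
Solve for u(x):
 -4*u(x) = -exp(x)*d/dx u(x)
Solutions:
 u(x) = C1*exp(-4*exp(-x))


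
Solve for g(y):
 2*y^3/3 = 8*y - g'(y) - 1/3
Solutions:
 g(y) = C1 - y^4/6 + 4*y^2 - y/3


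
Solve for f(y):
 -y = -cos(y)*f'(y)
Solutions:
 f(y) = C1 + Integral(y/cos(y), y)


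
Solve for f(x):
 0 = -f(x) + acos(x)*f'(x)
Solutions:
 f(x) = C1*exp(Integral(1/acos(x), x))


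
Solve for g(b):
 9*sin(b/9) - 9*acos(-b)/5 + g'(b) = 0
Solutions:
 g(b) = C1 + 9*b*acos(-b)/5 + 9*sqrt(1 - b^2)/5 + 81*cos(b/9)


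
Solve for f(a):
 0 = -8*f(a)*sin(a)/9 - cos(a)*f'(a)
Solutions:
 f(a) = C1*cos(a)^(8/9)


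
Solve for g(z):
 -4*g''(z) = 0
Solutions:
 g(z) = C1 + C2*z


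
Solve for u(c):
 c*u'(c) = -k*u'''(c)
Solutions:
 u(c) = C1 + Integral(C2*airyai(c*(-1/k)^(1/3)) + C3*airybi(c*(-1/k)^(1/3)), c)


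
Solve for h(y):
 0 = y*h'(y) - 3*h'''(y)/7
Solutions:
 h(y) = C1 + Integral(C2*airyai(3^(2/3)*7^(1/3)*y/3) + C3*airybi(3^(2/3)*7^(1/3)*y/3), y)


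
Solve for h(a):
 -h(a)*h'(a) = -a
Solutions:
 h(a) = -sqrt(C1 + a^2)
 h(a) = sqrt(C1 + a^2)


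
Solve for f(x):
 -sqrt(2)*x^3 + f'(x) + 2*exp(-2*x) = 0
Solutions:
 f(x) = C1 + sqrt(2)*x^4/4 + exp(-2*x)


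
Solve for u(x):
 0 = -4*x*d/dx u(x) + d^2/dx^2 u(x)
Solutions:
 u(x) = C1 + C2*erfi(sqrt(2)*x)
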